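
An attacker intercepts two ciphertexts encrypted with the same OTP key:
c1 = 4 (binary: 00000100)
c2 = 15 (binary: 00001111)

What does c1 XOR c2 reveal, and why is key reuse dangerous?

Step 1: c1 XOR c2 = (m1 XOR k) XOR (m2 XOR k).
Step 2: By XOR associativity/commutativity: = m1 XOR m2 XOR k XOR k = m1 XOR m2.
Step 3: 00000100 XOR 00001111 = 00001011 = 11.
Step 4: The key cancels out! An attacker learns m1 XOR m2 = 11, revealing the relationship between plaintexts.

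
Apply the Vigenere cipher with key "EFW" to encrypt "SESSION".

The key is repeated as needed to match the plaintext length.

Step 1: Repeat key to match plaintext length:
  Plaintext: SESSION
  Key:       EFWEFWE
Step 2: Encrypt each letter:
  S(18) + E(4) = (18+4) mod 26 = 22 = W
  E(4) + F(5) = (4+5) mod 26 = 9 = J
  S(18) + W(22) = (18+22) mod 26 = 14 = O
  S(18) + E(4) = (18+4) mod 26 = 22 = W
  I(8) + F(5) = (8+5) mod 26 = 13 = N
  O(14) + W(22) = (14+22) mod 26 = 10 = K
  N(13) + E(4) = (13+4) mod 26 = 17 = R
Ciphertext: WJOWNKR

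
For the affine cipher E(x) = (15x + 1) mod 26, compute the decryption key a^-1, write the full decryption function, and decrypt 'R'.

Step 1: Find a^-1, the modular inverse of 15 mod 26.
Step 2: We need 15 * a^-1 = 1 (mod 26).
Step 3: 15 * 7 = 105 = 4 * 26 + 1, so a^-1 = 7.
Step 4: D(y) = 7(y - 1) mod 26.
Step 5: Apply to 'R' (y = 17): D(17) = 7 * (17 - 1) mod 26 = 7 * 16 mod 26 = 8 -> 'I'.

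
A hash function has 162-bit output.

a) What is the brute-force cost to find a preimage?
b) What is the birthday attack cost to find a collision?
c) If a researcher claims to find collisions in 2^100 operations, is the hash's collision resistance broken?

Step 1: Preimage resistance requires brute-force of 2^162 operations.
Step 2: Collision resistance (birthday bound) = 2^(162/2) = 2^81.
Step 3: The claimed attack costs 2^100 operations.
Step 4: Since 2^100 >= 2^81, the claimed attack is no faster than the generic birthday attack, so this does not break collision resistance.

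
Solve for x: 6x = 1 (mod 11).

Step 1: We need x such that 6 * x = 1 (mod 11).
Step 2: Using the extended Euclidean algorithm or trial:
  6 * 2 = 12 = 1 * 11 + 1.
Step 3: Since 12 mod 11 = 1, the inverse is x = 2.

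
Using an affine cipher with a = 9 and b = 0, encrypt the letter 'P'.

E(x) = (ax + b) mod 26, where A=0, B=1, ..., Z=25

Step 1: Convert 'P' to number: x = 15.
Step 2: E(15) = (9 * 15 + 0) mod 26 = 135 mod 26 = 5.
Step 3: Convert 5 back to letter: F.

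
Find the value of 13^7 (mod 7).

Step 1: Compute 13^7 mod 7 step by step, reducing modulo 7 at each step.
  13^1 mod 7 = 6
  13^2 mod 7 = (6 * 13) mod 7 = 1
  13^3 mod 7 = (1 * 13) mod 7 = 6
  13^4 mod 7 = (6 * 13) mod 7 = 1
  13^5 mod 7 = (1 * 13) mod 7 = 6
  13^6 mod 7 = (6 * 13) mod 7 = 1
  13^7 mod 7 = (1 * 13) mod 7 = 6
Step 2: Result = 6.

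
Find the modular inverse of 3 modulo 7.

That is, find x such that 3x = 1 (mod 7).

Step 1: We need x such that 3 * x = 1 (mod 7).
Step 2: Using the extended Euclidean algorithm or trial:
  3 * 5 = 15 = 2 * 7 + 1.
Step 3: Since 15 mod 7 = 1, the inverse is x = 5.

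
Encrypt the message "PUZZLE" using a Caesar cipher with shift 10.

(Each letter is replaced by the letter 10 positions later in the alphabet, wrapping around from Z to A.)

Step 1: For each letter, shift forward by 10 positions (mod 26).
  P (position 15) -> position (15+10) mod 26 = 25 -> Z
  U (position 20) -> position (20+10) mod 26 = 4 -> E
  Z (position 25) -> position (25+10) mod 26 = 9 -> J
  Z (position 25) -> position (25+10) mod 26 = 9 -> J
  L (position 11) -> position (11+10) mod 26 = 21 -> V
  E (position 4) -> position (4+10) mod 26 = 14 -> O
Result: ZEJJVO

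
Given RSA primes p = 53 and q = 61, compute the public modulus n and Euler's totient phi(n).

Step 1: n = p * q = 53 * 61 = 3233.
Step 2: phi(n) = (p-1)(q-1) = 52 * 60 = 3120.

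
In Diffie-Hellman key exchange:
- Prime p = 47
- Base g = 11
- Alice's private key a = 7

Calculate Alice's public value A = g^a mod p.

Step 1: A = g^a mod p = 11^7 mod 47.
  11^1 mod 47 = 11
  11^2 mod 47 = (11 * 11) mod 47 = 27
  11^3 mod 47 = (27 * 11) mod 47 = 15
  11^4 mod 47 = (15 * 11) mod 47 = 24
  11^5 mod 47 = (24 * 11) mod 47 = 29
  11^6 mod 47 = (29 * 11) mod 47 = 37
  11^7 mod 47 = (37 * 11) mod 47 = 31
Result: A = 31.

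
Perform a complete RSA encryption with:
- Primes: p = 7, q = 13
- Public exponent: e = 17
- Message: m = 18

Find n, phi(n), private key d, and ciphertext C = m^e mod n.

Step 1: n = 7 * 13 = 91.
Step 2: phi(n) = (7-1)(13-1) = 6 * 12 = 72.
Step 3: Find d = 17^(-1) mod 72 = 17.
  Verify: 17 * 17 = 289 = 1 (mod 72).
Step 4: C = 18^17 mod 91 = 44.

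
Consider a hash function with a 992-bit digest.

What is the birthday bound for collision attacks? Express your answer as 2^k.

Step 1: The birthday paradox gives collision probability ~50% after sqrt(2^n) = 2^(n/2) hashes.
Step 2: For 992-bit output: 2^(992/2) = 2^496.
Step 3: Approximately 2^496 hash computations needed.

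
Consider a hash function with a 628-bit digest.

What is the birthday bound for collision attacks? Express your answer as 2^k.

Step 1: The birthday paradox gives collision probability ~50% after sqrt(2^n) = 2^(n/2) hashes.
Step 2: For 628-bit output: 2^(628/2) = 2^314.
Step 3: Approximately 2^314 hash computations needed.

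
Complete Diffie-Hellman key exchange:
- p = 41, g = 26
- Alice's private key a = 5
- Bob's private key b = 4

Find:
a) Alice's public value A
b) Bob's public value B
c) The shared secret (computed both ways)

Step 1: A = g^a mod p = 26^5 mod 41 = 27.
Step 2: B = g^b mod p = 26^4 mod 41 = 31.
Step 3: Alice computes s = B^a mod p = 31^5 mod 41 = 40.
Step 4: Bob computes s = A^b mod p = 27^4 mod 41 = 40.
Both sides agree: shared secret = 40.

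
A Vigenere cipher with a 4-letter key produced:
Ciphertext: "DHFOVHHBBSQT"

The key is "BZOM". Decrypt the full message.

Step 1: Key 'BZOM' has length 4. Extended key: BZOMBZOMBZOM
Step 2: Decrypt each position:
  D(3) - B(1) = 2 = C
  H(7) - Z(25) = 8 = I
  F(5) - O(14) = 17 = R
  O(14) - M(12) = 2 = C
  V(21) - B(1) = 20 = U
  H(7) - Z(25) = 8 = I
  H(7) - O(14) = 19 = T
  B(1) - M(12) = 15 = P
  B(1) - B(1) = 0 = A
  S(18) - Z(25) = 19 = T
  Q(16) - O(14) = 2 = C
  T(19) - M(12) = 7 = H
Plaintext: CIRCUITPATCH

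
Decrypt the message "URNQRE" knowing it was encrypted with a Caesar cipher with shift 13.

Step 1: Reverse the shift by subtracting 13 from each letter position.
  U (position 20) -> position (20-13) mod 26 = 7 -> H
  R (position 17) -> position (17-13) mod 26 = 4 -> E
  N (position 13) -> position (13-13) mod 26 = 0 -> A
  Q (position 16) -> position (16-13) mod 26 = 3 -> D
  R (position 17) -> position (17-13) mod 26 = 4 -> E
  E (position 4) -> position (4-13) mod 26 = 17 -> R
Decrypted message: HEADER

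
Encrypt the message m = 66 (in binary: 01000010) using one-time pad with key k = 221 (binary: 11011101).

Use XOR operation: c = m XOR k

Step 1: Write out the XOR operation bit by bit:
  Message: 01000010
  Key:     11011101
  XOR:     10011111
Step 2: Convert to decimal: 10011111 = 159.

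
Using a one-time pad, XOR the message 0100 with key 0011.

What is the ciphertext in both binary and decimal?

Step 1: Write out the XOR operation bit by bit:
  Message: 0100
  Key:     0011
  XOR:     0111
Step 2: Convert to decimal: 0111 = 7.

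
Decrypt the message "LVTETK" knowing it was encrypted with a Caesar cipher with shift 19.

Step 1: Reverse the shift by subtracting 19 from each letter position.
  L (position 11) -> position (11-19) mod 26 = 18 -> S
  V (position 21) -> position (21-19) mod 26 = 2 -> C
  T (position 19) -> position (19-19) mod 26 = 0 -> A
  E (position 4) -> position (4-19) mod 26 = 11 -> L
  T (position 19) -> position (19-19) mod 26 = 0 -> A
  K (position 10) -> position (10-19) mod 26 = 17 -> R
Decrypted message: SCALAR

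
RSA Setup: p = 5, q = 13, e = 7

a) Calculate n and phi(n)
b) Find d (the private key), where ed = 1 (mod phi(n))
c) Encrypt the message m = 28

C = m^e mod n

Step 1: n = 5 * 13 = 65.
Step 2: phi(n) = (5-1)(13-1) = 4 * 12 = 48.
Step 3: Find d = 7^(-1) mod 48 = 7.
  Verify: 7 * 7 = 49 = 1 (mod 48).
Step 4: C = 28^7 mod 65 = 37.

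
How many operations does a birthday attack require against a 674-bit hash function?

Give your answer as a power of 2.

Step 1: The birthday paradox gives collision probability ~50% after sqrt(2^n) = 2^(n/2) hashes.
Step 2: For 674-bit output: 2^(674/2) = 2^337.
Step 3: Approximately 2^337 hash computations needed.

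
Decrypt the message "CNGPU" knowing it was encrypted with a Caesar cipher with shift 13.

Step 1: Reverse the shift by subtracting 13 from each letter position.
  C (position 2) -> position (2-13) mod 26 = 15 -> P
  N (position 13) -> position (13-13) mod 26 = 0 -> A
  G (position 6) -> position (6-13) mod 26 = 19 -> T
  P (position 15) -> position (15-13) mod 26 = 2 -> C
  U (position 20) -> position (20-13) mod 26 = 7 -> H
Decrypted message: PATCH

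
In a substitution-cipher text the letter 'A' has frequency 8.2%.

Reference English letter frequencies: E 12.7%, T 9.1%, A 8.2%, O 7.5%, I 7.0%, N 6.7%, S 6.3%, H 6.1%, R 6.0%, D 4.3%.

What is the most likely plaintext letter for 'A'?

Step 1: The observed frequency is 8.2%.
Step 2: Compare with English frequencies:
  E: 12.7% (difference: 4.5%)
  T: 9.1% (difference: 0.9%)
  A: 8.2% (difference: 0.0%) <-- closest
  O: 7.5% (difference: 0.7%)
  I: 7.0% (difference: 1.2%)
  N: 6.7% (difference: 1.5%)
  S: 6.3% (difference: 1.9%)
  H: 6.1% (difference: 2.1%)
  R: 6.0% (difference: 2.2%)
  D: 4.3% (difference: 3.9%)
Step 3: 'A' most likely represents 'A' (frequency 8.2%).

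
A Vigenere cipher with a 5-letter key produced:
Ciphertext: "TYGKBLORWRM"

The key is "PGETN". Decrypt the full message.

Step 1: Key 'PGETN' has length 5. Extended key: PGETNPGETNP
Step 2: Decrypt each position:
  T(19) - P(15) = 4 = E
  Y(24) - G(6) = 18 = S
  G(6) - E(4) = 2 = C
  K(10) - T(19) = 17 = R
  B(1) - N(13) = 14 = O
  L(11) - P(15) = 22 = W
  O(14) - G(6) = 8 = I
  R(17) - E(4) = 13 = N
  W(22) - T(19) = 3 = D
  R(17) - N(13) = 4 = E
  M(12) - P(15) = 23 = X
Plaintext: ESCROWINDEX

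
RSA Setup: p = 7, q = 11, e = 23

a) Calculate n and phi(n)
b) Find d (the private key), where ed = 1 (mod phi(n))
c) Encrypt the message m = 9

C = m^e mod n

Step 1: n = 7 * 11 = 77.
Step 2: phi(n) = (7-1)(11-1) = 6 * 10 = 60.
Step 3: Find d = 23^(-1) mod 60 = 47.
  Verify: 23 * 47 = 1081 = 1 (mod 60).
Step 4: C = 9^23 mod 77 = 25.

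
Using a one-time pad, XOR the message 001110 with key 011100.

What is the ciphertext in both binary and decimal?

Step 1: Write out the XOR operation bit by bit:
  Message: 001110
  Key:     011100
  XOR:     010010
Step 2: Convert to decimal: 010010 = 18.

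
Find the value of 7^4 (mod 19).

Step 1: Compute 7^4 mod 19 step by step, reducing modulo 19 at each step.
  7^1 mod 19 = 7
  7^2 mod 19 = (7 * 7) mod 19 = 11
  7^3 mod 19 = (11 * 7) mod 19 = 1
  7^4 mod 19 = (1 * 7) mod 19 = 7
Step 2: Result = 7.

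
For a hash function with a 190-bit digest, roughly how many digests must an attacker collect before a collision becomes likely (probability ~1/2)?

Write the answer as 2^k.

Step 1: The birthday paradox gives collision probability ~50% after sqrt(2^n) = 2^(n/2) hashes.
Step 2: For 190-bit output: 2^(190/2) = 2^95.
Step 3: Approximately 2^95 hash computations needed.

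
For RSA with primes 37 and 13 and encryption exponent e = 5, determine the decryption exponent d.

Step 1: n = 37 * 13 = 481.
Step 2: phi(n) = 36 * 12 = 432.
Step 3: Find d such that 5 * d = 1 (mod 432).
Step 4: d = 5^(-1) mod 432 = 173.
Verification: 5 * 173 = 865 = 2 * 432 + 1.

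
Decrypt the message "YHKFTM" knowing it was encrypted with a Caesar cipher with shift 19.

Step 1: Reverse the shift by subtracting 19 from each letter position.
  Y (position 24) -> position (24-19) mod 26 = 5 -> F
  H (position 7) -> position (7-19) mod 26 = 14 -> O
  K (position 10) -> position (10-19) mod 26 = 17 -> R
  F (position 5) -> position (5-19) mod 26 = 12 -> M
  T (position 19) -> position (19-19) mod 26 = 0 -> A
  M (position 12) -> position (12-19) mod 26 = 19 -> T
Decrypted message: FORMAT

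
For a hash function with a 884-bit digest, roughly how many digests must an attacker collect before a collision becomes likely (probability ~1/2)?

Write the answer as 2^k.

Step 1: The birthday paradox gives collision probability ~50% after sqrt(2^n) = 2^(n/2) hashes.
Step 2: For 884-bit output: 2^(884/2) = 2^442.
Step 3: Approximately 2^442 hash computations needed.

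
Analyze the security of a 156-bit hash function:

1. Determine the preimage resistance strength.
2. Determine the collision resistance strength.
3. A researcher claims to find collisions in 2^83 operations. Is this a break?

Step 1: Preimage resistance requires brute-force of 2^156 operations.
Step 2: Collision resistance (birthday bound) = 2^(156/2) = 2^78.
Step 3: The claimed attack costs 2^83 operations.
Step 4: Since 2^83 >= 2^78, the claimed attack is no faster than the generic birthday attack, so this does not break collision resistance.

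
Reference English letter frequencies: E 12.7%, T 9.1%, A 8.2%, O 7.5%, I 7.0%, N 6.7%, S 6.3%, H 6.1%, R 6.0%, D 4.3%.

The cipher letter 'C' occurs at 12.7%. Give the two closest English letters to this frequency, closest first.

Step 1: Observed frequency of 'C' is 12.7%.
Step 2: Compute distances to each reference frequency and sort:
  E (12.7%): difference = 0.0% <-- BEST
  T (9.1%): difference = 3.6% <-- RUNNER-UP
  A (8.2%): difference = 4.5%
  O (7.5%): difference = 5.2%
  I (7.0%): difference = 5.7%
Step 3: Most likely is 'E' (12.7%, diff 0.0%); second most likely is 'T' (9.1%, diff 3.6%).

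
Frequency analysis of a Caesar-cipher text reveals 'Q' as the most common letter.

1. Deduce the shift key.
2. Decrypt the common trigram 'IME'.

Step 1: In English, 'E' is the most frequent letter (12.7%).
Step 2: The most frequent ciphertext letter is 'Q' (position 16).
Step 3: Shift = (16 - 4) mod 26 = 12.
Step 4: Decrypt 'IME' by shifting back 12:
  I -> W
  M -> A
  E -> S
Step 5: 'IME' decrypts to 'WAS'.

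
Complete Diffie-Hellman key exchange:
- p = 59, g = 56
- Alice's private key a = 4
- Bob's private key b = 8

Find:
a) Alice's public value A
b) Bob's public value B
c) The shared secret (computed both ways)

Step 1: A = g^a mod p = 56^4 mod 59 = 22.
Step 2: B = g^b mod p = 56^8 mod 59 = 12.
Step 3: Alice computes s = B^a mod p = 12^4 mod 59 = 27.
Step 4: Bob computes s = A^b mod p = 22^8 mod 59 = 27.
Both sides agree: shared secret = 27.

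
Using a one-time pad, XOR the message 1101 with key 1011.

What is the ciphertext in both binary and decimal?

Step 1: Write out the XOR operation bit by bit:
  Message: 1101
  Key:     1011
  XOR:     0110
Step 2: Convert to decimal: 0110 = 6.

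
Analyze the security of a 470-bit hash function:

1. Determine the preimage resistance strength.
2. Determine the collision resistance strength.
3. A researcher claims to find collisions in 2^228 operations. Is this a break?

Step 1: Preimage resistance requires brute-force of 2^470 operations.
Step 2: Collision resistance (birthday bound) = 2^(470/2) = 2^235.
Step 3: The claimed attack costs 2^228 operations.
Step 4: Since 2^228 < 2^235, the claimed attack beats the generic birthday bound, so collision resistance is broken.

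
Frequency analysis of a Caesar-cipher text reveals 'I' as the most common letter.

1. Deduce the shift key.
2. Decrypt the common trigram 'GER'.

Step 1: In English, 'E' is the most frequent letter (12.7%).
Step 2: The most frequent ciphertext letter is 'I' (position 8).
Step 3: Shift = (8 - 4) mod 26 = 4.
Step 4: Decrypt 'GER' by shifting back 4:
  G -> C
  E -> A
  R -> N
Step 5: 'GER' decrypts to 'CAN'.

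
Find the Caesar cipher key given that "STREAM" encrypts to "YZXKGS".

Step 1: Compare first letters: S (position 18) -> Y (position 24).
Step 2: Shift = (24 - 18) mod 26 = 6.
The shift value is 6.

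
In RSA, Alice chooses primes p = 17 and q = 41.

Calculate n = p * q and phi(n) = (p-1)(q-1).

Step 1: n = p * q = 17 * 41 = 697.
Step 2: phi(n) = (p-1)(q-1) = 16 * 40 = 640.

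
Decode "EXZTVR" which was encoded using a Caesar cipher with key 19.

Step 1: Reverse the shift by subtracting 19 from each letter position.
  E (position 4) -> position (4-19) mod 26 = 11 -> L
  X (position 23) -> position (23-19) mod 26 = 4 -> E
  Z (position 25) -> position (25-19) mod 26 = 6 -> G
  T (position 19) -> position (19-19) mod 26 = 0 -> A
  V (position 21) -> position (21-19) mod 26 = 2 -> C
  R (position 17) -> position (17-19) mod 26 = 24 -> Y
Decrypted message: LEGACY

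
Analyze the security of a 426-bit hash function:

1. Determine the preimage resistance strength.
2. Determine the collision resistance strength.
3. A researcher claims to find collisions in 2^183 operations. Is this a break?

Step 1: Preimage resistance requires brute-force of 2^426 operations.
Step 2: Collision resistance (birthday bound) = 2^(426/2) = 2^213.
Step 3: The claimed attack costs 2^183 operations.
Step 4: Since 2^183 < 2^213, the claimed attack beats the generic birthday bound, so collision resistance is broken.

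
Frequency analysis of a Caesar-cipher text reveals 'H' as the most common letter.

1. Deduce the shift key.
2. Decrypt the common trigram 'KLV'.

Step 1: In English, 'E' is the most frequent letter (12.7%).
Step 2: The most frequent ciphertext letter is 'H' (position 7).
Step 3: Shift = (7 - 4) mod 26 = 3.
Step 4: Decrypt 'KLV' by shifting back 3:
  K -> H
  L -> I
  V -> S
Step 5: 'KLV' decrypts to 'HIS'.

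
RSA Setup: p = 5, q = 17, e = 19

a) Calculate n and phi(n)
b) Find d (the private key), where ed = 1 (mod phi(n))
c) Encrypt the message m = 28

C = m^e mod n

Step 1: n = 5 * 17 = 85.
Step 2: phi(n) = (5-1)(17-1) = 4 * 16 = 64.
Step 3: Find d = 19^(-1) mod 64 = 27.
  Verify: 19 * 27 = 513 = 1 (mod 64).
Step 4: C = 28^19 mod 85 = 22.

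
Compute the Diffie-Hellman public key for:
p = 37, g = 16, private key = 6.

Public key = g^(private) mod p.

Step 1: A = g^a mod p = 16^6 mod 37.
  16^1 mod 37 = 16
  16^2 mod 37 = (16 * 16) mod 37 = 34
  16^3 mod 37 = (34 * 16) mod 37 = 26
  16^4 mod 37 = (26 * 16) mod 37 = 9
  16^5 mod 37 = (9 * 16) mod 37 = 33
  16^6 mod 37 = (33 * 16) mod 37 = 10
Result: A = 10.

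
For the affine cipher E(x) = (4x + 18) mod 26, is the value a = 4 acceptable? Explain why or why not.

Step 1: Compute gcd(4, 26).
Step 2: gcd(4, 26) = 2.
Since gcd = 2 != 1, 4 shares a common factor with 26, so it cannot be used.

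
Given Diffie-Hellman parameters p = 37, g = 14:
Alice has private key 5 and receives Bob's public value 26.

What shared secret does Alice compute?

Step 1: s = B^a mod p = 26^5 mod 37.
  26^1 mod 37 = 26
  26^2 mod 37 = (26 * 26) mod 37 = 10
  26^3 mod 37 = (10 * 26) mod 37 = 1
  26^4 mod 37 = (1 * 26) mod 37 = 26
  26^5 mod 37 = (26 * 26) mod 37 = 10
Result: shared secret = 10.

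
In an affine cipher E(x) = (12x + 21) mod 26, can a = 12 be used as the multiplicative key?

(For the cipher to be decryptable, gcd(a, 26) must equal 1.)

Step 1: Compute gcd(12, 26).
Step 2: gcd(12, 26) = 2.
Since gcd = 2 != 1, 12 shares a common factor with 26, so it cannot be used.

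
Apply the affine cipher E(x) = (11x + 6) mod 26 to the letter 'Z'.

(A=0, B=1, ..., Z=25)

Step 1: Convert 'Z' to number: x = 25.
Step 2: E(25) = (11 * 25 + 6) mod 26 = 281 mod 26 = 21.
Step 3: Convert 21 back to letter: V.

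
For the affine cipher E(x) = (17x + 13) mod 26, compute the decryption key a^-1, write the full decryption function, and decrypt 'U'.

Step 1: Find a^-1, the modular inverse of 17 mod 26.
Step 2: We need 17 * a^-1 = 1 (mod 26).
Step 3: 17 * 23 = 391 = 15 * 26 + 1, so a^-1 = 23.
Step 4: D(y) = 23(y - 13) mod 26.
Step 5: Apply to 'U' (y = 20): D(20) = 23 * (20 - 13) mod 26 = 23 * 7 mod 26 = 5 -> 'F'.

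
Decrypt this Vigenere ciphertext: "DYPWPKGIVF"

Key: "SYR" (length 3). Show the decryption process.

Step 1: Key 'SYR' has length 3. Extended key: SYRSYRSYRS
Step 2: Decrypt each position:
  D(3) - S(18) = 11 = L
  Y(24) - Y(24) = 0 = A
  P(15) - R(17) = 24 = Y
  W(22) - S(18) = 4 = E
  P(15) - Y(24) = 17 = R
  K(10) - R(17) = 19 = T
  G(6) - S(18) = 14 = O
  I(8) - Y(24) = 10 = K
  V(21) - R(17) = 4 = E
  F(5) - S(18) = 13 = N
Plaintext: LAYERTOKEN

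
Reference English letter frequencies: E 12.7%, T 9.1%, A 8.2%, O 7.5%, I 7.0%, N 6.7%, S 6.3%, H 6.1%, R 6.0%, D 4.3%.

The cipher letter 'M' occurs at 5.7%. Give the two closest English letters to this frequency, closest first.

Step 1: Observed frequency of 'M' is 5.7%.
Step 2: Compute distances to each reference frequency and sort:
  R (6.0%): difference = 0.3% <-- BEST
  H (6.1%): difference = 0.4% <-- RUNNER-UP
  S (6.3%): difference = 0.6%
  N (6.7%): difference = 1.0%
  I (7.0%): difference = 1.3%
Step 3: Most likely is 'R' (6.0%, diff 0.3%); second most likely is 'H' (6.1%, diff 0.4%).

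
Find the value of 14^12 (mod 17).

Step 1: Compute 14^12 mod 17 step by step, reducing modulo 17 at each step.
  14^1 mod 17 = 14
  14^2 mod 17 = (14 * 14) mod 17 = 9
  14^3 mod 17 = (9 * 14) mod 17 = 7
  14^4 mod 17 = (7 * 14) mod 17 = 13
  14^5 mod 17 = (13 * 14) mod 17 = 12
  14^6 mod 17 = (12 * 14) mod 17 = 15
  14^7 mod 17 = (15 * 14) mod 17 = 6
  14^8 mod 17 = (6 * 14) mod 17 = 16
  14^9 mod 17 = (16 * 14) mod 17 = 3
  14^10 mod 17 = (3 * 14) mod 17 = 8
  14^11 mod 17 = (8 * 14) mod 17 = 10
  14^12 mod 17 = (10 * 14) mod 17 = 4
Step 2: Result = 4.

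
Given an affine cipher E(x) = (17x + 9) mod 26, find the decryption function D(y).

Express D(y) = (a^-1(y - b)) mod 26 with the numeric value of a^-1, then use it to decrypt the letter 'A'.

Step 1: Find a^-1, the modular inverse of 17 mod 26.
Step 2: We need 17 * a^-1 = 1 (mod 26).
Step 3: 17 * 23 = 391 = 15 * 26 + 1, so a^-1 = 23.
Step 4: D(y) = 23(y - 9) mod 26.
Step 5: Apply to 'A' (y = 0): D(0) = 23 * (0 - 9) mod 26 = 23 * -9 mod 26 = 1 -> 'B'.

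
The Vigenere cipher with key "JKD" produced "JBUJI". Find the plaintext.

Step 1: Extend key: JKDJK
Step 2: Decrypt each letter (c - k) mod 26:
  J(9) - J(9) = (9-9) mod 26 = 0 = A
  B(1) - K(10) = (1-10) mod 26 = 17 = R
  U(20) - D(3) = (20-3) mod 26 = 17 = R
  J(9) - J(9) = (9-9) mod 26 = 0 = A
  I(8) - K(10) = (8-10) mod 26 = 24 = Y
Plaintext: ARRAY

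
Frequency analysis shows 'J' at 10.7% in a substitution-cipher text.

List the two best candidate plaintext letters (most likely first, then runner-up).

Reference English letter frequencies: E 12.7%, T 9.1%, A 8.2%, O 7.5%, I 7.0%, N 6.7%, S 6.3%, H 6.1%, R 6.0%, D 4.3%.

Step 1: Observed frequency of 'J' is 10.7%.
Step 2: Compute distances to each reference frequency and sort:
  T (9.1%): difference = 1.6% <-- BEST
  E (12.7%): difference = 2.0% <-- RUNNER-UP
  A (8.2%): difference = 2.5%
  O (7.5%): difference = 3.2%
  I (7.0%): difference = 3.7%
Step 3: Most likely is 'T' (9.1%, diff 1.6%); second most likely is 'E' (12.7%, diff 2.0%).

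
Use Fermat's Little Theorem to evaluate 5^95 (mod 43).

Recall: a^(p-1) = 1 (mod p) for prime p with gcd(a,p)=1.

Step 1: Since 43 is prime, by Fermat's Little Theorem: 5^42 = 1 (mod 43).
Step 2: Reduce exponent: 95 mod 42 = 11.
Step 3: So 5^95 = 5^11 (mod 43).
Step 4: 5^11 mod 43 = 34.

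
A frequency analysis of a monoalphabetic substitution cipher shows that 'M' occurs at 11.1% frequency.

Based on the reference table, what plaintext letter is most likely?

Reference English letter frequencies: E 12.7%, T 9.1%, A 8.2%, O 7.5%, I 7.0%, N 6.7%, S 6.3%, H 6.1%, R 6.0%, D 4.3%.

Step 1: The observed frequency is 11.1%.
Step 2: Compare with English frequencies:
  E: 12.7% (difference: 1.6%) <-- closest
  T: 9.1% (difference: 2.0%)
  A: 8.2% (difference: 2.9%)
  O: 7.5% (difference: 3.6%)
  I: 7.0% (difference: 4.1%)
  N: 6.7% (difference: 4.4%)
  S: 6.3% (difference: 4.8%)
  H: 6.1% (difference: 5.0%)
  R: 6.0% (difference: 5.1%)
  D: 4.3% (difference: 6.8%)
Step 3: 'M' most likely represents 'E' (frequency 12.7%).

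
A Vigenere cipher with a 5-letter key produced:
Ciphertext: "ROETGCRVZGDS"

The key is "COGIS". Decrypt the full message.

Step 1: Key 'COGIS' has length 5. Extended key: COGISCOGISCO
Step 2: Decrypt each position:
  R(17) - C(2) = 15 = P
  O(14) - O(14) = 0 = A
  E(4) - G(6) = 24 = Y
  T(19) - I(8) = 11 = L
  G(6) - S(18) = 14 = O
  C(2) - C(2) = 0 = A
  R(17) - O(14) = 3 = D
  V(21) - G(6) = 15 = P
  Z(25) - I(8) = 17 = R
  G(6) - S(18) = 14 = O
  D(3) - C(2) = 1 = B
  S(18) - O(14) = 4 = E
Plaintext: PAYLOADPROBE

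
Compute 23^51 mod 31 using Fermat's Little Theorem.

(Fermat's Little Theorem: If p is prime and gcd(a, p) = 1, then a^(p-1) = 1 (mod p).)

Step 1: Since 31 is prime, by Fermat's Little Theorem: 23^30 = 1 (mod 31).
Step 2: Reduce exponent: 51 mod 30 = 21.
Step 3: So 23^51 = 23^21 (mod 31).
Step 4: 23^21 mod 31 = 23.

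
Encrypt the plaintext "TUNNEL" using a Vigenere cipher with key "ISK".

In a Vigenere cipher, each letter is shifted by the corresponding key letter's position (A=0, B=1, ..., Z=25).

Step 1: Repeat key to match plaintext length:
  Plaintext: TUNNEL
  Key:       ISKISK
Step 2: Encrypt each letter:
  T(19) + I(8) = (19+8) mod 26 = 1 = B
  U(20) + S(18) = (20+18) mod 26 = 12 = M
  N(13) + K(10) = (13+10) mod 26 = 23 = X
  N(13) + I(8) = (13+8) mod 26 = 21 = V
  E(4) + S(18) = (4+18) mod 26 = 22 = W
  L(11) + K(10) = (11+10) mod 26 = 21 = V
Ciphertext: BMXVWV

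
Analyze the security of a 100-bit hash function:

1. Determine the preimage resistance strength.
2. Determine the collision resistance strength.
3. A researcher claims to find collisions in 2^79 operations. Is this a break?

Step 1: Preimage resistance requires brute-force of 2^100 operations.
Step 2: Collision resistance (birthday bound) = 2^(100/2) = 2^50.
Step 3: The claimed attack costs 2^79 operations.
Step 4: Since 2^79 >= 2^50, the claimed attack is no faster than the generic birthday attack, so this does not break collision resistance.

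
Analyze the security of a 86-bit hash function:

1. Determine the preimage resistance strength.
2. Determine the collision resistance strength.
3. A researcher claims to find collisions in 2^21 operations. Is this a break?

Step 1: Preimage resistance requires brute-force of 2^86 operations.
Step 2: Collision resistance (birthday bound) = 2^(86/2) = 2^43.
Step 3: The claimed attack costs 2^21 operations.
Step 4: Since 2^21 < 2^43, the claimed attack beats the generic birthday bound, so collision resistance is broken.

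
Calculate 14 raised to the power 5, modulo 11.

Step 1: Compute 14^5 mod 11 step by step, reducing modulo 11 at each step.
  14^1 mod 11 = 3
  14^2 mod 11 = (3 * 14) mod 11 = 9
  14^3 mod 11 = (9 * 14) mod 11 = 5
  14^4 mod 11 = (5 * 14) mod 11 = 4
  14^5 mod 11 = (4 * 14) mod 11 = 1
Step 2: Result = 1.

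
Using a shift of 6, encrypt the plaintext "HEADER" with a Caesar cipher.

Step 1: For each letter, shift forward by 6 positions (mod 26).
  H (position 7) -> position (7+6) mod 26 = 13 -> N
  E (position 4) -> position (4+6) mod 26 = 10 -> K
  A (position 0) -> position (0+6) mod 26 = 6 -> G
  D (position 3) -> position (3+6) mod 26 = 9 -> J
  E (position 4) -> position (4+6) mod 26 = 10 -> K
  R (position 17) -> position (17+6) mod 26 = 23 -> X
Result: NKGJKX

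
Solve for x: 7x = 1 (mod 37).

Step 1: We need x such that 7 * x = 1 (mod 37).
Step 2: Using the extended Euclidean algorithm or trial:
  7 * 16 = 112 = 3 * 37 + 1.
Step 3: Since 112 mod 37 = 1, the inverse is x = 16.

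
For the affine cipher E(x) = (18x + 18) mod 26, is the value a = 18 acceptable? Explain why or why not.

Step 1: Compute gcd(18, 26).
Step 2: gcd(18, 26) = 2.
Since gcd = 2 != 1, 18 shares a common factor with 26, so it cannot be used.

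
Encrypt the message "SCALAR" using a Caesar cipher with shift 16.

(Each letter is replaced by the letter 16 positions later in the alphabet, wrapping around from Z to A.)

Step 1: For each letter, shift forward by 16 positions (mod 26).
  S (position 18) -> position (18+16) mod 26 = 8 -> I
  C (position 2) -> position (2+16) mod 26 = 18 -> S
  A (position 0) -> position (0+16) mod 26 = 16 -> Q
  L (position 11) -> position (11+16) mod 26 = 1 -> B
  A (position 0) -> position (0+16) mod 26 = 16 -> Q
  R (position 17) -> position (17+16) mod 26 = 7 -> H
Result: ISQBQH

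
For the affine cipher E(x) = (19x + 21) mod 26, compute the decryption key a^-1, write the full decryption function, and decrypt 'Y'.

Step 1: Find a^-1, the modular inverse of 19 mod 26.
Step 2: We need 19 * a^-1 = 1 (mod 26).
Step 3: 19 * 11 = 209 = 8 * 26 + 1, so a^-1 = 11.
Step 4: D(y) = 11(y - 21) mod 26.
Step 5: Apply to 'Y' (y = 24): D(24) = 11 * (24 - 21) mod 26 = 11 * 3 mod 26 = 7 -> 'H'.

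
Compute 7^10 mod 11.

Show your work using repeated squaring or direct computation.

Step 1: Compute 7^10 mod 11 step by step, reducing modulo 11 at each step.
  7^1 mod 11 = 7
  7^2 mod 11 = (7 * 7) mod 11 = 5
  7^3 mod 11 = (5 * 7) mod 11 = 2
  7^4 mod 11 = (2 * 7) mod 11 = 3
  7^5 mod 11 = (3 * 7) mod 11 = 10
  7^6 mod 11 = (10 * 7) mod 11 = 4
  7^7 mod 11 = (4 * 7) mod 11 = 6
  7^8 mod 11 = (6 * 7) mod 11 = 9
  7^9 mod 11 = (9 * 7) mod 11 = 8
  7^10 mod 11 = (8 * 7) mod 11 = 1
Step 2: Result = 1.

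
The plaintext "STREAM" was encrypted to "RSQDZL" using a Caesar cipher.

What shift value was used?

Step 1: Compare first letters: S (position 18) -> R (position 17).
Step 2: Shift = (17 - 18) mod 26 = 25.
The shift value is 25.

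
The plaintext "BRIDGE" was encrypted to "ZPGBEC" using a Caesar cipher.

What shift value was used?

Step 1: Compare first letters: B (position 1) -> Z (position 25).
Step 2: Shift = (25 - 1) mod 26 = 24.
The shift value is 24.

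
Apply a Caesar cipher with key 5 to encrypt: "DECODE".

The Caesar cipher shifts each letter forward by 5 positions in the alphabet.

Step 1: For each letter, shift forward by 5 positions (mod 26).
  D (position 3) -> position (3+5) mod 26 = 8 -> I
  E (position 4) -> position (4+5) mod 26 = 9 -> J
  C (position 2) -> position (2+5) mod 26 = 7 -> H
  O (position 14) -> position (14+5) mod 26 = 19 -> T
  D (position 3) -> position (3+5) mod 26 = 8 -> I
  E (position 4) -> position (4+5) mod 26 = 9 -> J
Result: IJHTIJ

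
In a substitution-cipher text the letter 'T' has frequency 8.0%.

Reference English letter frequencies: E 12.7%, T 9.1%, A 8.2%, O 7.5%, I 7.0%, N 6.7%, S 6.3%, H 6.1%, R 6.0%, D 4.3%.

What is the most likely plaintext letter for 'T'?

Step 1: The observed frequency is 8.0%.
Step 2: Compare with English frequencies:
  E: 12.7% (difference: 4.7%)
  T: 9.1% (difference: 1.1%)
  A: 8.2% (difference: 0.2%) <-- closest
  O: 7.5% (difference: 0.5%)
  I: 7.0% (difference: 1.0%)
  N: 6.7% (difference: 1.3%)
  S: 6.3% (difference: 1.7%)
  H: 6.1% (difference: 1.9%)
  R: 6.0% (difference: 2.0%)
  D: 4.3% (difference: 3.7%)
Step 3: 'T' most likely represents 'A' (frequency 8.2%).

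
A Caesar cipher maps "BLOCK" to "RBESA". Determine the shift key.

Step 1: Compare first letters: B (position 1) -> R (position 17).
Step 2: Shift = (17 - 1) mod 26 = 16.
The shift value is 16.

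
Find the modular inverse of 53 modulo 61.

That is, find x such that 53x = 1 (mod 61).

Step 1: We need x such that 53 * x = 1 (mod 61).
Step 2: Using the extended Euclidean algorithm or trial:
  53 * 38 = 2014 = 33 * 61 + 1.
Step 3: Since 2014 mod 61 = 1, the inverse is x = 38.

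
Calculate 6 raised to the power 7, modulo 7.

Step 1: Compute 6^7 mod 7 step by step, reducing modulo 7 at each step.
  6^1 mod 7 = 6
  6^2 mod 7 = (6 * 6) mod 7 = 1
  6^3 mod 7 = (1 * 6) mod 7 = 6
  6^4 mod 7 = (6 * 6) mod 7 = 1
  6^5 mod 7 = (1 * 6) mod 7 = 6
  6^6 mod 7 = (6 * 6) mod 7 = 1
  6^7 mod 7 = (1 * 6) mod 7 = 6
Step 2: Result = 6.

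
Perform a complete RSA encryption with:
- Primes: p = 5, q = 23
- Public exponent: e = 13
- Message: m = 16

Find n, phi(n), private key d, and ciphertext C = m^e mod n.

Step 1: n = 5 * 23 = 115.
Step 2: phi(n) = (5-1)(23-1) = 4 * 22 = 88.
Step 3: Find d = 13^(-1) mod 88 = 61.
  Verify: 13 * 61 = 793 = 1 (mod 88).
Step 4: C = 16^13 mod 115 = 26.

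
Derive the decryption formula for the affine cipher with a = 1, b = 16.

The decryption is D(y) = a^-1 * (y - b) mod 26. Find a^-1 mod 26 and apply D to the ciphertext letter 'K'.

Step 1: Find a^-1, the modular inverse of 1 mod 26.
Step 2: We need 1 * a^-1 = 1 (mod 26).
Step 3: 1 * 1 = 1 = 0 * 26 + 1, so a^-1 = 1.
Step 4: D(y) = 1(y - 16) mod 26.
Step 5: Apply to 'K' (y = 10): D(10) = 1 * (10 - 16) mod 26 = 1 * -6 mod 26 = 20 -> 'U'.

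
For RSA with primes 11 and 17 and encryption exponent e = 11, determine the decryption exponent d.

Step 1: n = 11 * 17 = 187.
Step 2: phi(n) = 10 * 16 = 160.
Step 3: Find d such that 11 * d = 1 (mod 160).
Step 4: d = 11^(-1) mod 160 = 131.
Verification: 11 * 131 = 1441 = 9 * 160 + 1.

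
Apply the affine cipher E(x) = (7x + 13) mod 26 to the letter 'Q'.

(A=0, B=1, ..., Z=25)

Step 1: Convert 'Q' to number: x = 16.
Step 2: E(16) = (7 * 16 + 13) mod 26 = 125 mod 26 = 21.
Step 3: Convert 21 back to letter: V.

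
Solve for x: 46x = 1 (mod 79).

Step 1: We need x such that 46 * x = 1 (mod 79).
Step 2: Using the extended Euclidean algorithm or trial:
  46 * 67 = 3082 = 39 * 79 + 1.
Step 3: Since 3082 mod 79 = 1, the inverse is x = 67.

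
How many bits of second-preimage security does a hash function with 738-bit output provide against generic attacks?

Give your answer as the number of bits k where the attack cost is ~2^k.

Step 1: The hash has a 738-bit output.
Step 2: Second-preimage resistance means: given a specific input x, it should be infeasible to find a different y with h(y) = h(x).
With a 738-bit output, a generic search for a second preimage costs about 2^738 evaluations (each trial matches the fixed target with probability 2^-738).
Step 3: Security level = 738 bits.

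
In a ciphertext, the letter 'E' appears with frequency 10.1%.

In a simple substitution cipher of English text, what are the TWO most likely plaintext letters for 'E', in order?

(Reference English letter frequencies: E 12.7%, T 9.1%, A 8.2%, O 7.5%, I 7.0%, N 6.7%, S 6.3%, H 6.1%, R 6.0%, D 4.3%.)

Step 1: Observed frequency of 'E' is 10.1%.
Step 2: Compute distances to each reference frequency and sort:
  T (9.1%): difference = 1.0% <-- BEST
  A (8.2%): difference = 1.9% <-- RUNNER-UP
  E (12.7%): difference = 2.6%
  O (7.5%): difference = 2.6%
  I (7.0%): difference = 3.1%
Step 3: Most likely is 'T' (9.1%, diff 1.0%); second most likely is 'A' (8.2%, diff 1.9%).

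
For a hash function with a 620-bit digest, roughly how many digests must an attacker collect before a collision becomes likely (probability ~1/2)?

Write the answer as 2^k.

Step 1: The birthday paradox gives collision probability ~50% after sqrt(2^n) = 2^(n/2) hashes.
Step 2: For 620-bit output: 2^(620/2) = 2^310.
Step 3: Approximately 2^310 hash computations needed.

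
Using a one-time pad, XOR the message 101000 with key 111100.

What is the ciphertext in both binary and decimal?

Step 1: Write out the XOR operation bit by bit:
  Message: 101000
  Key:     111100
  XOR:     010100
Step 2: Convert to decimal: 010100 = 20.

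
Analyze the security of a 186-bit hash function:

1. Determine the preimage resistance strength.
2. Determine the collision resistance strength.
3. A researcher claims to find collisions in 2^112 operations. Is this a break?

Step 1: Preimage resistance requires brute-force of 2^186 operations.
Step 2: Collision resistance (birthday bound) = 2^(186/2) = 2^93.
Step 3: The claimed attack costs 2^112 operations.
Step 4: Since 2^112 >= 2^93, the claimed attack is no faster than the generic birthday attack, so this does not break collision resistance.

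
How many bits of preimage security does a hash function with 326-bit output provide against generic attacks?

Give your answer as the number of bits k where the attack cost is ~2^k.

Step 1: The hash has a 326-bit output.
Step 2: Preimage resistance means: given a digest h(x), it should be infeasible to find any input that hashes to it.
With a 326-bit output there are 2^326 possible digests, so a generic brute-force preimage search costs about 2^326 evaluations.
Step 3: Security level = 326 bits.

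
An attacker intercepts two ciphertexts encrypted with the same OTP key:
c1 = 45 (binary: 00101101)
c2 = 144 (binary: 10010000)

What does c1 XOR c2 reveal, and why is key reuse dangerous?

Step 1: c1 XOR c2 = (m1 XOR k) XOR (m2 XOR k).
Step 2: By XOR associativity/commutativity: = m1 XOR m2 XOR k XOR k = m1 XOR m2.
Step 3: 00101101 XOR 10010000 = 10111101 = 189.
Step 4: The key cancels out! An attacker learns m1 XOR m2 = 189, revealing the relationship between plaintexts.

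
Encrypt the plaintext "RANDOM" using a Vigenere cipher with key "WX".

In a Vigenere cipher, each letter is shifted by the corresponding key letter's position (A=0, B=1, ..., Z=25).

Step 1: Repeat key to match plaintext length:
  Plaintext: RANDOM
  Key:       WXWXWX
Step 2: Encrypt each letter:
  R(17) + W(22) = (17+22) mod 26 = 13 = N
  A(0) + X(23) = (0+23) mod 26 = 23 = X
  N(13) + W(22) = (13+22) mod 26 = 9 = J
  D(3) + X(23) = (3+23) mod 26 = 0 = A
  O(14) + W(22) = (14+22) mod 26 = 10 = K
  M(12) + X(23) = (12+23) mod 26 = 9 = J
Ciphertext: NXJAKJ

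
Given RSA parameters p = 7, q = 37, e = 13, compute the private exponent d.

Step 1: n = 7 * 37 = 259.
Step 2: phi(n) = 6 * 36 = 216.
Step 3: Find d such that 13 * d = 1 (mod 216).
Step 4: d = 13^(-1) mod 216 = 133.
Verification: 13 * 133 = 1729 = 8 * 216 + 1.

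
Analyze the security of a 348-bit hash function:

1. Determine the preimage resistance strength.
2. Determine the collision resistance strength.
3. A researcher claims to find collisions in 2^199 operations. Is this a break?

Step 1: Preimage resistance requires brute-force of 2^348 operations.
Step 2: Collision resistance (birthday bound) = 2^(348/2) = 2^174.
Step 3: The claimed attack costs 2^199 operations.
Step 4: Since 2^199 >= 2^174, the claimed attack is no faster than the generic birthday attack, so this does not break collision resistance.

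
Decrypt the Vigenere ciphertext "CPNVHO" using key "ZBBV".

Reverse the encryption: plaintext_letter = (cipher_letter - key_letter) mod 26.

Step 1: Extend key: ZBBVZB
Step 2: Decrypt each letter (c - k) mod 26:
  C(2) - Z(25) = (2-25) mod 26 = 3 = D
  P(15) - B(1) = (15-1) mod 26 = 14 = O
  N(13) - B(1) = (13-1) mod 26 = 12 = M
  V(21) - V(21) = (21-21) mod 26 = 0 = A
  H(7) - Z(25) = (7-25) mod 26 = 8 = I
  O(14) - B(1) = (14-1) mod 26 = 13 = N
Plaintext: DOMAIN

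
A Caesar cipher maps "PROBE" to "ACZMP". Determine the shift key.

Step 1: Compare first letters: P (position 15) -> A (position 0).
Step 2: Shift = (0 - 15) mod 26 = 11.
The shift value is 11.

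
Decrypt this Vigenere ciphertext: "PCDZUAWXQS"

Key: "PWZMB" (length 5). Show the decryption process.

Step 1: Key 'PWZMB' has length 5. Extended key: PWZMBPWZMB
Step 2: Decrypt each position:
  P(15) - P(15) = 0 = A
  C(2) - W(22) = 6 = G
  D(3) - Z(25) = 4 = E
  Z(25) - M(12) = 13 = N
  U(20) - B(1) = 19 = T
  A(0) - P(15) = 11 = L
  W(22) - W(22) = 0 = A
  X(23) - Z(25) = 24 = Y
  Q(16) - M(12) = 4 = E
  S(18) - B(1) = 17 = R
Plaintext: AGENTLAYER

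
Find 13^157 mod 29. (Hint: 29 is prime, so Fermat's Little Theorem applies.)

Step 1: Since 29 is prime, by Fermat's Little Theorem: 13^28 = 1 (mod 29).
Step 2: Reduce exponent: 157 mod 28 = 17.
Step 3: So 13^157 = 13^17 (mod 29).
Step 4: 13^17 mod 29 = 22.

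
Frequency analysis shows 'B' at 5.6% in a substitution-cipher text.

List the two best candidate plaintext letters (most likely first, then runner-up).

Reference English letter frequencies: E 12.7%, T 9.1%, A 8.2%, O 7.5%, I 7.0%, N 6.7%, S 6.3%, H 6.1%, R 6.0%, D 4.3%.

Step 1: Observed frequency of 'B' is 5.6%.
Step 2: Compute distances to each reference frequency and sort:
  R (6.0%): difference = 0.4% <-- BEST
  H (6.1%): difference = 0.5% <-- RUNNER-UP
  S (6.3%): difference = 0.7%
  N (6.7%): difference = 1.1%
  D (4.3%): difference = 1.3%
Step 3: Most likely is 'R' (6.0%, diff 0.4%); second most likely is 'H' (6.1%, diff 0.5%).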